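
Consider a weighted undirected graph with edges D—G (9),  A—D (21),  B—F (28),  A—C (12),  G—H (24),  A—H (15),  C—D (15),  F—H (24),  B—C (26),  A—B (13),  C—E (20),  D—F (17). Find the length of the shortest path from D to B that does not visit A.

41

Routes from D to B avoiding A:
D-F-B: 17 + 28 = 45
D-G-H-F-B: 9 + 24 + 24 + 28 = 85
D-C-B: 15 + 26 = 41
Best route has total 41.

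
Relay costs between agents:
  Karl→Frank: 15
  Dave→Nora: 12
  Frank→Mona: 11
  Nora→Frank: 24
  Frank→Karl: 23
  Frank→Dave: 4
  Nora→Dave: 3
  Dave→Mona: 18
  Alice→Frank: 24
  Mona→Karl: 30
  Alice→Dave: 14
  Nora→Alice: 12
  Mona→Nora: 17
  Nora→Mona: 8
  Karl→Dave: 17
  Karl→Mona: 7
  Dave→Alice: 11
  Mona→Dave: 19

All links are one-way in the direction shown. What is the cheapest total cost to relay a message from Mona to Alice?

29

Checking several routes:
Mona→Nora→Alice: 17 + 12 = 29
Mona→Dave→Alice: 19 + 11 = 30
Mona→Nora→Dave→Alice: 17 + 3 + 11 = 31
Best route has total 29.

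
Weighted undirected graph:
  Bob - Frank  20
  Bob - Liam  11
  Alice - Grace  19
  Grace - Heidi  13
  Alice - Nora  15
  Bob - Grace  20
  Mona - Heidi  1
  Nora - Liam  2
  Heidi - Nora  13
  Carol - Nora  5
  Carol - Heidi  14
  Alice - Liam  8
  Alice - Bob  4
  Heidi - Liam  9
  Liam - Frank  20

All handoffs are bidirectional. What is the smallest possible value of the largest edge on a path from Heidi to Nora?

A few of the Heidi→Nora routes:
Heidi-Liam-Alice-Nora: max(9, 8, 15) = 15
Heidi-Carol-Nora: max(14, 5) = 14
Heidi-Nora: max(13) = 13
Heidi-Liam-Nora: max(9, 2) = 9
Best route has worst link 9.

9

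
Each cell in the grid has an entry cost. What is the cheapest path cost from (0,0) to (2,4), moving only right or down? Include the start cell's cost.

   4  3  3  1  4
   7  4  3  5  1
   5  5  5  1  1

17

Path r0c0→r0c1→r0c2→r0c3→r0c4→r1c4→r2c4: 4 + 3 + 3 + 1 + 4 + 1 + 1 = 17.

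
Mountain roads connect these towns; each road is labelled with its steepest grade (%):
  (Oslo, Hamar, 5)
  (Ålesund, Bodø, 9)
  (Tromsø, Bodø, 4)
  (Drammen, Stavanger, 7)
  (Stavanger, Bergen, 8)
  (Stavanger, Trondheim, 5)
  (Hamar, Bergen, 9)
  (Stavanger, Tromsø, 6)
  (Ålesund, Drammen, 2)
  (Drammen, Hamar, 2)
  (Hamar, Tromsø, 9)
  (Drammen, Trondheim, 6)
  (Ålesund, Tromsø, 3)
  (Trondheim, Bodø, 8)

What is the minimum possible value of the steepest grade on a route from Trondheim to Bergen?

8

Some routes from Trondheim to Bergen:
Trondheim - Drammen - Stavanger - Bergen: max(6, 7, 8) = 8
Trondheim - Stavanger - Bergen: max(5, 8) = 8
Trondheim - Drammen - Ålesund - Tromsø - Stavanger - Bergen: max(6, 2, 3, 6, 8) = 8
Trondheim - Bodø - Tromsø - Stavanger - Bergen: max(8, 4, 6, 8) = 8
Smallest bottleneck: 8%.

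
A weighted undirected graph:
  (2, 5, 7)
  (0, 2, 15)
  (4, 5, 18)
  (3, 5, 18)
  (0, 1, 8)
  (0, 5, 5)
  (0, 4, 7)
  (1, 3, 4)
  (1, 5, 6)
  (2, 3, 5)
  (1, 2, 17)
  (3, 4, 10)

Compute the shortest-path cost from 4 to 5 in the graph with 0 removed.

Comparing a few candidate routes:
4 → 3 → 5: 10 + 18 = 28
4 → 3 → 2 → 5: 10 + 5 + 7 = 22
4 → 3 → 1 → 5: 10 + 4 + 6 = 20
4 → 5: 18
Best route has total 18.

18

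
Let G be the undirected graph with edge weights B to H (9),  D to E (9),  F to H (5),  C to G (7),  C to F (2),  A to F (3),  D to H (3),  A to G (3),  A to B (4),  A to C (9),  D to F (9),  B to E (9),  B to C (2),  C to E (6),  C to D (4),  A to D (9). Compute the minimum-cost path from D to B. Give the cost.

6

Checking several routes:
D-C-B: 4 + 2 = 6
D-H-B: 3 + 9 = 12
D-H-F-C-B: 3 + 5 + 2 + 2 = 12
Best route has total 6.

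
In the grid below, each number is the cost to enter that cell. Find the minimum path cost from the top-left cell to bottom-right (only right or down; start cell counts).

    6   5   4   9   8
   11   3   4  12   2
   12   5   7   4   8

37

One optimal route is r0c0→r0c1→r1c1→r1c2→r2c2→r2c3→r2c4.
Its cost is 6 + 5 + 3 + 4 + 7 + 4 + 8 = 37.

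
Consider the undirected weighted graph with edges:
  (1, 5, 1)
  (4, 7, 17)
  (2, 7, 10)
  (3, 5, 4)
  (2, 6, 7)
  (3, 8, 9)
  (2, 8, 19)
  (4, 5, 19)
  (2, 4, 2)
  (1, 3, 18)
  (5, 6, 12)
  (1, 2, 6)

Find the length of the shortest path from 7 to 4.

Checking several routes:
7 -> 2 -> 4: 10 + 2 = 12
7 -> 2 -> 1 -> 5 -> 4: 10 + 6 + 1 + 19 = 36
7 -> 4: 17
Best route has total 12.

12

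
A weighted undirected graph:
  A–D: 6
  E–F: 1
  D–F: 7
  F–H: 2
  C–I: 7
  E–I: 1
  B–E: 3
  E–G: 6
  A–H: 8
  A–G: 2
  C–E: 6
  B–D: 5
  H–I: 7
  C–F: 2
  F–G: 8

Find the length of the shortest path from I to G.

Some routes from I to G:
I → H → F → E → G: 7 + 2 + 1 + 6 = 16
I → E → F → H → A → G: 1 + 1 + 2 + 8 + 2 = 14
I → E → F → G: 1 + 1 + 8 = 10
I → E → G: 1 + 6 = 7
I → C → F → E → G: 7 + 2 + 1 + 6 = 16
Shortest: 7.

7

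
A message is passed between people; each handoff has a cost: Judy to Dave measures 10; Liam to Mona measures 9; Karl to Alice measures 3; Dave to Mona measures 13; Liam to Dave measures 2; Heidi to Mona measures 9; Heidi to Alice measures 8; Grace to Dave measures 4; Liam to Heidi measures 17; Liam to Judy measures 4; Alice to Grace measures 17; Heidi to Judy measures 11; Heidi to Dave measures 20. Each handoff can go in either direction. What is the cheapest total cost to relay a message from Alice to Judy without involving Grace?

A few of the Alice→Judy routes:
Alice→Heidi→Liam→Judy: 8 + 17 + 4 = 29
Alice→Heidi→Mona→Liam→Judy: 8 + 9 + 9 + 4 = 30
Alice→Heidi→Dave→Liam→Judy: 8 + 20 + 2 + 4 = 34
Alice→Heidi→Judy: 8 + 11 = 19
The minimum is 19.

19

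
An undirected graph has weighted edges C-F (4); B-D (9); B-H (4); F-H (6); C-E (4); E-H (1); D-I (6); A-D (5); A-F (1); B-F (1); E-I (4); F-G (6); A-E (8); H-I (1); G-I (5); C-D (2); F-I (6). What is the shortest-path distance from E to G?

7

A few of the E→G routes:
E → H → B → F → G: 1 + 4 + 1 + 6 = 12
E → H → I → F → G: 1 + 1 + 6 + 6 = 14
E → H → I → G: 1 + 1 + 5 = 7
E → H → F → G: 1 + 6 + 6 = 13
E → I → G: 4 + 5 = 9
E → C → F → G: 4 + 4 + 6 = 14
Shortest: 7.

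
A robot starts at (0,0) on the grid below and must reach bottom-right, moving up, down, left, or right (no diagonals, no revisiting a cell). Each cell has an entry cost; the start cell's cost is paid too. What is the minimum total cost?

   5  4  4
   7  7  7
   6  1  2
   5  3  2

Best path: (0,0) → (0,1) → (1,1) → (2,1) → (2,2) → (3,2)
Cost: 5 + 4 + 7 + 1 + 2 + 2 = 21

21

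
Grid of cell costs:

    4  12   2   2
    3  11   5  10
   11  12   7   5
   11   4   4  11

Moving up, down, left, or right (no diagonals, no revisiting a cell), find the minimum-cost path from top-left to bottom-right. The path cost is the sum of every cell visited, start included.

Cheapest: [0,0]→[0,1]→[0,2]→[1,2]→[2,2]→[3,2]→[3,3]
  4 + 12 + 2 + 5 + 7 + 4 + 11 = 45

45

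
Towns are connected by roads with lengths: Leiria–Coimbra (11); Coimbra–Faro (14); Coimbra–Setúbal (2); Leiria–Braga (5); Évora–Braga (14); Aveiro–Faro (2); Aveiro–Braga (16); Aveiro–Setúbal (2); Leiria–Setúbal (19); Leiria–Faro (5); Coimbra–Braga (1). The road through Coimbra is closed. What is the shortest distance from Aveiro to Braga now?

12

Paths from Aveiro to Braga avoiding Coimbra:
Aveiro - Setúbal - Leiria - Braga: 2 + 19 + 5 = 26
Aveiro - Braga: 16
Aveiro - Faro - Leiria - Braga: 2 + 5 + 5 = 12
Shortest: 12.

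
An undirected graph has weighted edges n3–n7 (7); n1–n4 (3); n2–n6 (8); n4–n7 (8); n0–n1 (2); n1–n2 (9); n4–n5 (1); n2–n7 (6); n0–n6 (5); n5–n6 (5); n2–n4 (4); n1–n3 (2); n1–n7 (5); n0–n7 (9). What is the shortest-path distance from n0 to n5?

6

Some routes from n0 to n5:
n0 → n1 → n4 → n5: 2 + 3 + 1 = 6
n0 → n6 → n5: 5 + 5 = 10
n0 → n1 → n7 → n4 → n5: 2 + 5 + 8 + 1 = 16
Best route has total 6.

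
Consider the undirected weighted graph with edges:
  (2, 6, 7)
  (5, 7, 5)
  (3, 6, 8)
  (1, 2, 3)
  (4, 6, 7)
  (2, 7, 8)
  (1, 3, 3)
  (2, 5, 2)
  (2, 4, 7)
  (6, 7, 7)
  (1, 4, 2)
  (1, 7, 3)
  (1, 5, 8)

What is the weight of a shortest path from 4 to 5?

Some routes from 4 to 5:
4 -> 1 -> 7 -> 5: 2 + 3 + 5 = 10
4 -> 1 -> 2 -> 5: 2 + 3 + 2 = 7
4 -> 2 -> 5: 7 + 2 = 9
4 -> 1 -> 5: 2 + 8 = 10
Shortest: 7.

7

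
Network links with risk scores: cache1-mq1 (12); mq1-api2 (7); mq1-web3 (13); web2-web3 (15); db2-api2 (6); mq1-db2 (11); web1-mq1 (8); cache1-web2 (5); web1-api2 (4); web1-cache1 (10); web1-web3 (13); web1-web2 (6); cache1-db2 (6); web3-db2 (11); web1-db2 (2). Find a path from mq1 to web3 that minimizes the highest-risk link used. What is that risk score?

11

A few of the mq1→web3 routes:
mq1 - web1 - db2 - web3: max(8, 2, 11) = 11
mq1 - web1 - cache1 - db2 - web3: max(8, 10, 6, 11) = 11
mq1 - web1 - api2 - db2 - web3: max(8, 4, 6, 11) = 11
mq1 - db2 - web3: max(11, 11) = 11
Smallest bottleneck: 11.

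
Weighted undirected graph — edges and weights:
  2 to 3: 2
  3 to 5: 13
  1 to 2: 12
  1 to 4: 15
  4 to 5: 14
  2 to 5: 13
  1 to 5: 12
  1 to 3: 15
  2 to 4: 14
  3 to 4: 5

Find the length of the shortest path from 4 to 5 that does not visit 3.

Checking several routes:
4→1→5: 15 + 12 = 27
4→2→1→5: 14 + 12 + 12 = 38
4→2→5: 14 + 13 = 27
4→5: 14
Best route has total 14.

14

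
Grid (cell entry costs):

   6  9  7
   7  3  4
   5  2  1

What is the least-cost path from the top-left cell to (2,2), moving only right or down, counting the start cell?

19

Cheapest: (0,0) → (1,0) → (1,1) → (2,1) → (2,2)
  6 + 7 + 3 + 2 + 1 = 19
(Top row then right column would cost 27.)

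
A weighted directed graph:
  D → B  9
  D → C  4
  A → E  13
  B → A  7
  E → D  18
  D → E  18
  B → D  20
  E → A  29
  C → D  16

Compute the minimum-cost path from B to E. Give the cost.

Paths from B to E:
B-D-E: 20 + 18 = 38
B-A-E: 7 + 13 = 20
Best route has total 20.

20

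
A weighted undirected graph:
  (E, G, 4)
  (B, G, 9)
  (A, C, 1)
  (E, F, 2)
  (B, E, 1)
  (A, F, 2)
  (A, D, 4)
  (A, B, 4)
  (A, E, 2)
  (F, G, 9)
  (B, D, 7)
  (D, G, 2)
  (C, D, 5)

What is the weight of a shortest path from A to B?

Checking several routes:
A → F → E → B: 2 + 2 + 1 = 5
A → D → B: 4 + 7 = 11
A → C → D → B: 1 + 5 + 7 = 13
A → B: 4
A → D → G → E → B: 4 + 2 + 4 + 1 = 11
A → E → B: 2 + 1 = 3
Shortest: 3.

3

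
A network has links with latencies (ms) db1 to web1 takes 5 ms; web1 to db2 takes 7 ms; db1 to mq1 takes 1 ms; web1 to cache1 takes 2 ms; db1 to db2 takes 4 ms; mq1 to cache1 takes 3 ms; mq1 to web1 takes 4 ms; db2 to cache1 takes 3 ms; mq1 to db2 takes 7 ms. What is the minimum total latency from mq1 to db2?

5

A few of the mq1→db2 routes:
mq1 -> cache1 -> db2: 3 + 3 = 6
mq1 -> db2: 7
mq1 -> db1 -> db2: 1 + 4 = 5
The minimum is 5 ms.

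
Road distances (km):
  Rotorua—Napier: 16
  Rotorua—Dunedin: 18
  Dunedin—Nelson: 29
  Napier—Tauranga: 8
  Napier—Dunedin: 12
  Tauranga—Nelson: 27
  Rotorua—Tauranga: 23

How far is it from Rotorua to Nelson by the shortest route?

47

Checking several routes:
Rotorua - Dunedin - Nelson: 18 + 29 = 47
Rotorua - Napier - Tauranga - Nelson: 16 + 8 + 27 = 51
Rotorua - Tauranga - Nelson: 23 + 27 = 50
Shortest: 47 km.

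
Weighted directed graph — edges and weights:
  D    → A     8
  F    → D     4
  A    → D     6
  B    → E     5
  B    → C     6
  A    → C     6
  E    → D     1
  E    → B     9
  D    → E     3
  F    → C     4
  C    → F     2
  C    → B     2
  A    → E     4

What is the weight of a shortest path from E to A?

9

Routes from E to A:
E-D-A: 1 + 8 = 9
E-B-C-F-D-A: 9 + 6 + 2 + 4 + 8 = 29
Best route has total 9.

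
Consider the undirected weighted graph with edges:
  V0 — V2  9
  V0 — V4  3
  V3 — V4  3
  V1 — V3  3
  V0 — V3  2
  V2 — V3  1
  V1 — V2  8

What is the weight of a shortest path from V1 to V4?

6

Some routes from V1 to V4:
V1-V2-V3-V0-V4: 8 + 1 + 2 + 3 = 14
V1-V2-V3-V4: 8 + 1 + 3 = 12
V1-V3-V0-V4: 3 + 2 + 3 = 8
V1-V3-V4: 3 + 3 = 6
V1-V3-V2-V0-V4: 3 + 1 + 9 + 3 = 16
Best route has total 6.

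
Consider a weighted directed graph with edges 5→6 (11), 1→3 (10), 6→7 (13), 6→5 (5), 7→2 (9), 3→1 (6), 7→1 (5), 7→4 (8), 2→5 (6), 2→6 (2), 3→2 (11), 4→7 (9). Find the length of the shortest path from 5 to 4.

32

Routes from 5 to 4:
5-6-7-4: 11 + 13 + 8 = 32
The minimum is 32.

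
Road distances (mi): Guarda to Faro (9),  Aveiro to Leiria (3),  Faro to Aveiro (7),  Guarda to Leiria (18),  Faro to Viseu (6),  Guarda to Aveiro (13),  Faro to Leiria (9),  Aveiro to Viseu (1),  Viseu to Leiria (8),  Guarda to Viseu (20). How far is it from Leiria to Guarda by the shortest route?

16

Checking several routes:
Leiria -> Aveiro -> Guarda: 3 + 13 = 16
Leiria -> Guarda: 18
Leiria -> Faro -> Guarda: 9 + 9 = 18
Best route has total 16 mi.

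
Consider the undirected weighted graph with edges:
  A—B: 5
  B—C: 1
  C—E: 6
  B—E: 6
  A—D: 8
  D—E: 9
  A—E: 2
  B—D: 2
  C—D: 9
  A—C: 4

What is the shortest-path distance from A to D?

A few of the A→D routes:
A-B-D: 5 + 2 = 7
A-D: 8
A-C-B-D: 4 + 1 + 2 = 7
Shortest: 7.

7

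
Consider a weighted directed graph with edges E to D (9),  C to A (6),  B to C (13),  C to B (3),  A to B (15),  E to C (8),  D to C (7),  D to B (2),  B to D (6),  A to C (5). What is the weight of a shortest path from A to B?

8

Routes from A to B:
A → C → B: 5 + 3 = 8
A → B: 15
The minimum is 8.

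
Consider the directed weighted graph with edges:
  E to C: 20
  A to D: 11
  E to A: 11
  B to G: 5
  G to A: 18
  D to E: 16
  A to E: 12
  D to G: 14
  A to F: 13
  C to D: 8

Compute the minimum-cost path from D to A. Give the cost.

27

Paths from D to A:
D - E - A: 16 + 11 = 27
D - G - A: 14 + 18 = 32
Best route has total 27.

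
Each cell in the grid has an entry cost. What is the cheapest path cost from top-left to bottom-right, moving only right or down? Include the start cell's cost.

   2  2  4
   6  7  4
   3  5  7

Best path: (0,0) (0,1) (0,2) (1,2) (2,2)
Cost: 2 + 2 + 4 + 4 + 7 = 19

19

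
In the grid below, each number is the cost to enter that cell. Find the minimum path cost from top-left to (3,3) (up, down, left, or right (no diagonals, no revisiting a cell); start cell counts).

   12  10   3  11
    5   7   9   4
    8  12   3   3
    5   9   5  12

51

Take (0,0)→(1,0)→(1,1)→(1,2)→(2,2)→(2,3)→(3,3) for a total of 12 + 5 + 7 + 9 + 3 + 3 + 12 = 51.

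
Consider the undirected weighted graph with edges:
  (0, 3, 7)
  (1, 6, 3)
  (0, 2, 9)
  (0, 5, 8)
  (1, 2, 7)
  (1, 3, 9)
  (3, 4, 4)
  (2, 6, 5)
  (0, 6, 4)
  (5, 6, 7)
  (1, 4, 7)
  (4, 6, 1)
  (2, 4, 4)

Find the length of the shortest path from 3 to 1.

8

A few of the 3→1 routes:
3-0-6-1: 7 + 4 + 3 = 14
3-4-2-6-1: 4 + 4 + 5 + 3 = 16
3-4-2-1: 4 + 4 + 7 = 15
3-4-6-1: 4 + 1 + 3 = 8
3-1: 9
3-4-1: 4 + 7 = 11
Shortest: 8.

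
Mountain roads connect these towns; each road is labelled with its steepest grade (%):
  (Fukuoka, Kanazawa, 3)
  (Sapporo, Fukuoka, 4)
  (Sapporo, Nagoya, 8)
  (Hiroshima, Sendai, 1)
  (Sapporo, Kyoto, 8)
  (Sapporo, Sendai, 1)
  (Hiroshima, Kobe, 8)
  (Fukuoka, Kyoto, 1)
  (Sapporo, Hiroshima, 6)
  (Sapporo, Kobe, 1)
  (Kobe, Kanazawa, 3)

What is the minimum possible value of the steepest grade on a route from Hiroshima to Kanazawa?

3

Comparing a few candidate routes:
Hiroshima-Kobe-Sapporo-Kyoto-Fukuoka-Kanazawa: max(8, 1, 8, 1, 3) = 8
Hiroshima-Sendai-Sapporo-Kobe-Kanazawa: max(1, 1, 1, 3) = 3
Hiroshima-Sendai-Sapporo-Fukuoka-Kanazawa: max(1, 1, 4, 3) = 4
Hiroshima-Sapporo-Kobe-Kanazawa: max(6, 1, 3) = 6
Hiroshima-Sapporo-Fukuoka-Kanazawa: max(6, 4, 3) = 6
Hiroshima-Kobe-Kanazawa: max(8, 3) = 8
Best route has worst link 3%.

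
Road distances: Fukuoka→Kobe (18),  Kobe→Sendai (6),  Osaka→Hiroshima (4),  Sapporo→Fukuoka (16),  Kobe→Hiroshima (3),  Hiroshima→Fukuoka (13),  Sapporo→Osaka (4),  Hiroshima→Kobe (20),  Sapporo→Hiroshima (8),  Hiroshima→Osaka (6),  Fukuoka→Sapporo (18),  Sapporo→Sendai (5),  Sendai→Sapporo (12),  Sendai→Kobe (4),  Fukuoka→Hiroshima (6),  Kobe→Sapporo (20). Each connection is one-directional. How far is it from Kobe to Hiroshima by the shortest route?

3

Comparing a few candidate routes:
Kobe→Hiroshima: 3
Kobe→Sapporo→Hiroshima: 20 + 8 = 28
Kobe→Sendai→Sapporo→Osaka→Hiroshima: 6 + 12 + 4 + 4 = 26
Kobe→Sapporo→Osaka→Hiroshima: 20 + 4 + 4 = 28
Kobe→Sendai→Sapporo→Hiroshima: 6 + 12 + 8 = 26
The minimum is 3.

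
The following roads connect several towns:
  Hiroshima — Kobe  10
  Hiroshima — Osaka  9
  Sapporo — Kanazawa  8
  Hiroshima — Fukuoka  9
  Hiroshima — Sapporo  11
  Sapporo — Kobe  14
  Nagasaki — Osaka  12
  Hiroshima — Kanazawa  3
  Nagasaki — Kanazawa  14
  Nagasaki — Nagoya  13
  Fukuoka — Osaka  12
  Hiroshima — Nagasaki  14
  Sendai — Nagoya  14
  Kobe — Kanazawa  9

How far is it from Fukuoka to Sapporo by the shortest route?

A few of the Fukuoka→Sapporo routes:
Fukuoka→Hiroshima→Sapporo: 9 + 11 = 20
Fukuoka→Hiroshima→Kanazawa→Sapporo: 9 + 3 + 8 = 20
Fukuoka→Osaka→Hiroshima→Kanazawa→Sapporo: 12 + 9 + 3 + 8 = 32
Fukuoka→Osaka→Hiroshima→Sapporo: 12 + 9 + 11 = 32
Best route has total 20.

20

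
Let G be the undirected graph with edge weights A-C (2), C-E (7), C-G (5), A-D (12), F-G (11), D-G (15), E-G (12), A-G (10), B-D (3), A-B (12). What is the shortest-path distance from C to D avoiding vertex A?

Paths from C to D avoiding A:
C → G → D: 5 + 15 = 20
C → E → G → D: 7 + 12 + 15 = 34
Best route has total 20.

20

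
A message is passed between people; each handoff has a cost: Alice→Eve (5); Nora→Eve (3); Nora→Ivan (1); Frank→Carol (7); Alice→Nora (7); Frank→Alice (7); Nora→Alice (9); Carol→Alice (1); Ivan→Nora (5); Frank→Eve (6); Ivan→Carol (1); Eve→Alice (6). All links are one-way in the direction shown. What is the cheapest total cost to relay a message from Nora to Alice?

Candidate routes:
Nora-Eve-Alice: 3 + 6 = 9
Nora-Ivan-Carol-Alice: 1 + 1 + 1 = 3
Nora-Alice: 9
Shortest: 3.

3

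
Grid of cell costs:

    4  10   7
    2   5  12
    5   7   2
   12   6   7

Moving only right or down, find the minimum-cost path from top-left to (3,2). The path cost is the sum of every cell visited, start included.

27

Take [0,0]→[1,0]→[1,1]→[2,1]→[2,2]→[3,2] for a total of 4 + 2 + 5 + 7 + 2 + 7 = 27.
(Top row then right column would cost 42.)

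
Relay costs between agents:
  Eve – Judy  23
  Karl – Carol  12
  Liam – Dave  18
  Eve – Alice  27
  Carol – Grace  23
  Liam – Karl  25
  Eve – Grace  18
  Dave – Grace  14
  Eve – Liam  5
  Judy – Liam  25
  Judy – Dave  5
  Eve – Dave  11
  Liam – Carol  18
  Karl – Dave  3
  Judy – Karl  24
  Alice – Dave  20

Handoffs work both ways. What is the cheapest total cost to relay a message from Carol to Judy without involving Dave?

36

Checking several routes:
Carol → Karl → Judy: 12 + 24 = 36
Carol → Karl → Liam → Eve → Judy: 12 + 25 + 5 + 23 = 65
Carol → Liam → Judy: 18 + 25 = 43
Carol → Liam → Eve → Judy: 18 + 5 + 23 = 46
Carol → Grace → Eve → Judy: 23 + 18 + 23 = 64
Carol → Karl → Liam → Judy: 12 + 25 + 25 = 62
The minimum is 36.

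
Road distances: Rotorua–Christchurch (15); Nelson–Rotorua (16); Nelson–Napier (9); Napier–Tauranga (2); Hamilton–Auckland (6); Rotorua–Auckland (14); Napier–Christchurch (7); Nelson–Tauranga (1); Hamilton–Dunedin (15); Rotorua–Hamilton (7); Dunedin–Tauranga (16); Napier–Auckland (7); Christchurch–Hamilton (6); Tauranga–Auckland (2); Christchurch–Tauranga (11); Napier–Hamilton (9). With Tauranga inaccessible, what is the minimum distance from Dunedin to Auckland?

21

Comparing a few candidate routes:
Dunedin→Hamilton→Christchurch→Napier→Auckland: 15 + 6 + 7 + 7 = 35
Dunedin→Hamilton→Rotorua→Auckland: 15 + 7 + 14 = 36
Dunedin→Hamilton→Napier→Auckland: 15 + 9 + 7 = 31
Dunedin→Hamilton→Rotorua→Christchurch→Napier→Auckland: 15 + 7 + 15 + 7 + 7 = 51
Dunedin→Hamilton→Christchurch→Rotorua→Auckland: 15 + 6 + 15 + 14 = 50
Dunedin→Hamilton→Auckland: 15 + 6 = 21
Best route has total 21.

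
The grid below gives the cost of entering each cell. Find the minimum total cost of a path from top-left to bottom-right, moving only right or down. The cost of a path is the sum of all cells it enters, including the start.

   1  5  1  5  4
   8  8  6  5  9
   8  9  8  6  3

26

Cheapest: (0,0) → (0,1) → (0,2) → (0,3) → (1,3) → (2,3) → (2,4)
  1 + 5 + 1 + 5 + 5 + 6 + 3 = 26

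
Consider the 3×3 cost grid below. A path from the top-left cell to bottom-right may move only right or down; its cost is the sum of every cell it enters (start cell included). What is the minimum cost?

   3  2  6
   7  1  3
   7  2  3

Best path: [0,0] -> [0,1] -> [1,1] -> [2,1] -> [2,2]
Cost: 3 + 2 + 1 + 2 + 3 = 11

11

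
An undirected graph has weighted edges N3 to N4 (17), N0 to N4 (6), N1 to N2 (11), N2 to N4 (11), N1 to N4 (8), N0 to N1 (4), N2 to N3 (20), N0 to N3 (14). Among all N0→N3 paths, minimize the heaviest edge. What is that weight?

14

Some routes from N0 to N3:
N0→N3: max(14) = 14
N0→N1→N4→N3: max(4, 8, 17) = 17
N0→N4→N3: max(6, 17) = 17
Smallest bottleneck: 14.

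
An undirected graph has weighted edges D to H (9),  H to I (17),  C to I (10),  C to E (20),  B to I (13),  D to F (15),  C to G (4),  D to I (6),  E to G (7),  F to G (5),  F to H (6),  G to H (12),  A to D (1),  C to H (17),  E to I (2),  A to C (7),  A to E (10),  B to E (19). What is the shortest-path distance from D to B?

19

Comparing a few candidate routes:
D - A - E - B: 1 + 10 + 19 = 30
D - I - E - B: 6 + 2 + 19 = 27
D - A - E - I - B: 1 + 10 + 2 + 13 = 26
D - I - B: 6 + 13 = 19
Shortest: 19.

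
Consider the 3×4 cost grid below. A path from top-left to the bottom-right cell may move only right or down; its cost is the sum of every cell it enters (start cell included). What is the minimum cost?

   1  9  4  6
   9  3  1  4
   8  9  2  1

Take [0,0]→[0,1]→[1,1]→[1,2]→[2,2]→[2,3] for a total of 1 + 9 + 3 + 1 + 2 + 1 = 17.

17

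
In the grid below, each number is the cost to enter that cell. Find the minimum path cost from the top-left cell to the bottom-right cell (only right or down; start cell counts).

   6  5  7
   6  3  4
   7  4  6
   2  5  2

Cheapest: (0,0) (0,1) (1,1) (2,1) (3,1) (3,2)
  6 + 5 + 3 + 4 + 5 + 2 = 25

25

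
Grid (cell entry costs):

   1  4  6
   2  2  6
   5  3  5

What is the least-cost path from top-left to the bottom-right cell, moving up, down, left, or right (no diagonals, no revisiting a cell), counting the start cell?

13

Take (0,0) (1,0) (1,1) (2,1) (2,2) for a total of 1 + 2 + 2 + 3 + 5 = 13.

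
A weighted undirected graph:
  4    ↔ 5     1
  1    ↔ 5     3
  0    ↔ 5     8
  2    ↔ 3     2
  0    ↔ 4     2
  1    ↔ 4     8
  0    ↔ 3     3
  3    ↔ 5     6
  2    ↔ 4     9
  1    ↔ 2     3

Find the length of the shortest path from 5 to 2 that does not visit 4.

6

Paths from 5 to 2 avoiding 4:
5→0→3→2: 8 + 3 + 2 = 13
5→1→2: 3 + 3 = 6
5→3→2: 6 + 2 = 8
Shortest: 6.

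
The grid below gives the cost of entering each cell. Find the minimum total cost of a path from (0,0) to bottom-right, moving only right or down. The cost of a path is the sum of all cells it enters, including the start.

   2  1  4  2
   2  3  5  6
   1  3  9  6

Cheapest: (0,0) → (0,1) → (0,2) → (0,3) → (1,3) → (2,3)
  2 + 1 + 4 + 2 + 6 + 6 = 21

21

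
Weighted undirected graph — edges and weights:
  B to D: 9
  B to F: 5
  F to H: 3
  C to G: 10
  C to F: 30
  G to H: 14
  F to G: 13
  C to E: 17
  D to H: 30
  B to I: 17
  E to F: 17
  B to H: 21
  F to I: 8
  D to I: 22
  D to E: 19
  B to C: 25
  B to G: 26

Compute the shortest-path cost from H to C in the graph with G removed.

33

A few of the H→C routes:
H-F-I-B-C: 3 + 8 + 17 + 25 = 53
H-F-E-C: 3 + 17 + 17 = 37
H-F-C: 3 + 30 = 33
H-F-B-C: 3 + 5 + 25 = 33
H-F-B-D-E-C: 3 + 5 + 9 + 19 + 17 = 53
H-B-C: 21 + 25 = 46
Best route has total 33.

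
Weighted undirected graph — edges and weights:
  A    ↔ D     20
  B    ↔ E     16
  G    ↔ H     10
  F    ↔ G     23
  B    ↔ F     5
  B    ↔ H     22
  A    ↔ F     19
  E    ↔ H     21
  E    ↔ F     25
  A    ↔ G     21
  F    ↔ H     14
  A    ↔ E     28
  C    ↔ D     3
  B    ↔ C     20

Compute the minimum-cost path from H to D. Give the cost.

42

Comparing a few candidate routes:
H→F→B→C→D: 14 + 5 + 20 + 3 = 42
H→F→A→D: 14 + 19 + 20 = 53
H→B→C→D: 22 + 20 + 3 = 45
H→G→A→D: 10 + 21 + 20 = 51
The minimum is 42.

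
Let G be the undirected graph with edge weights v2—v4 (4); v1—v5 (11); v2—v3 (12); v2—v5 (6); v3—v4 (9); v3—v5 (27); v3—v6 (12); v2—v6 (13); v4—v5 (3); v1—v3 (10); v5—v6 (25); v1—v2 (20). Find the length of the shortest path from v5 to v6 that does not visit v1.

Checking several routes:
v5 → v4 → v3 → v6: 3 + 9 + 12 = 24
v5 → v4 → v2 → v6: 3 + 4 + 13 = 20
v5 → v2 → v6: 6 + 13 = 19
Shortest: 19.

19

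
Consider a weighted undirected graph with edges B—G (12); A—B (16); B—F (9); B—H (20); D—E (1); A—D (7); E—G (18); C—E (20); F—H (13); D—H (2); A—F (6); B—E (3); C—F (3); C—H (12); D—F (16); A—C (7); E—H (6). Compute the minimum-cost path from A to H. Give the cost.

Comparing a few candidate routes:
A - F - H: 6 + 13 = 19
A - D - H: 7 + 2 = 9
A - C - H: 7 + 12 = 19
A - D - E - H: 7 + 1 + 6 = 14
Best route has total 9.

9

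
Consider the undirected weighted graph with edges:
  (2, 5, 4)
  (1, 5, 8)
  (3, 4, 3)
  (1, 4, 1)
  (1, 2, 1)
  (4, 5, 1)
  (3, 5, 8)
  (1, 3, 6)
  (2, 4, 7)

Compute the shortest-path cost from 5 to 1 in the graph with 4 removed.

Paths from 5 to 1 avoiding 4:
5-2-1: 4 + 1 = 5
5-3-1: 8 + 6 = 14
5-1: 8
Best route has total 5.

5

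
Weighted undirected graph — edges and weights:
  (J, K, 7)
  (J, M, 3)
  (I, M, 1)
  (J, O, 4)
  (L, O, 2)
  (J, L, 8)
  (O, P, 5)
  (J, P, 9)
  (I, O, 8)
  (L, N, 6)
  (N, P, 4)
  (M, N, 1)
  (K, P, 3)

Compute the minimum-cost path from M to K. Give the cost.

8

Checking several routes:
M-J-P-K: 3 + 9 + 3 = 15
M-J-K: 3 + 7 = 10
M-N-P-K: 1 + 4 + 3 = 8
Shortest: 8.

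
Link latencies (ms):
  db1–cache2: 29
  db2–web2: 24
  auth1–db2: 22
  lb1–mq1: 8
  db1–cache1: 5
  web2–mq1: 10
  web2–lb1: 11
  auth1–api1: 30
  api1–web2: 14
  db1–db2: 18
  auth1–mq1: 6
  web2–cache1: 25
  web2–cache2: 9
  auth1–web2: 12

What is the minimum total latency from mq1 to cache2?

Some routes from mq1 to cache2:
mq1 - lb1 - web2 - cache2: 8 + 11 + 9 = 28
mq1 - auth1 - web2 - cache2: 6 + 12 + 9 = 27
mq1 - auth1 - api1 - web2 - cache2: 6 + 30 + 14 + 9 = 59
mq1 - web2 - cache2: 10 + 9 = 19
Shortest: 19 ms.

19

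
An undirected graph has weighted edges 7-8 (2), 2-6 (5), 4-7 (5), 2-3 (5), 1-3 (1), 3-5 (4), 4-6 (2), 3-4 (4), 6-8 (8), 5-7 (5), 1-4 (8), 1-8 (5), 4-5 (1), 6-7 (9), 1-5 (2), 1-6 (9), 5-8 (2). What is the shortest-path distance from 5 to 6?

3

A few of the 5→6 routes:
5→3→4→6: 4 + 4 + 2 = 10
5→8→6: 2 + 8 = 10
5→1→3→4→6: 2 + 1 + 4 + 2 = 9
5→4→6: 1 + 2 = 3
5→8→7→4→6: 2 + 2 + 5 + 2 = 11
Best route has total 3.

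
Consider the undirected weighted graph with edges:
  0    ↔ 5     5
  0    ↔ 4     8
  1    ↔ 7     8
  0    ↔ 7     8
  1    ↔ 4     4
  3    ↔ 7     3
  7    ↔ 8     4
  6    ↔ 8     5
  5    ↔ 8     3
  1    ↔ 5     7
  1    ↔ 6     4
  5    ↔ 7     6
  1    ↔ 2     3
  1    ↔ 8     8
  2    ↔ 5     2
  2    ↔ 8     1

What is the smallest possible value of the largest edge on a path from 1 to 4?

A few of the 1→4 routes:
1 - 5 - 0 - 4: max(7, 5, 8) = 8
1 - 5 - 7 - 0 - 4: max(7, 6, 8, 8) = 8
1 - 5 - 8 - 7 - 0 - 4: max(7, 3, 4, 8, 8) = 8
1 - 5 - 2 - 8 - 7 - 0 - 4: max(7, 2, 1, 4, 8, 8) = 8
1 - 4: max(4) = 4
Smallest bottleneck: 4.

4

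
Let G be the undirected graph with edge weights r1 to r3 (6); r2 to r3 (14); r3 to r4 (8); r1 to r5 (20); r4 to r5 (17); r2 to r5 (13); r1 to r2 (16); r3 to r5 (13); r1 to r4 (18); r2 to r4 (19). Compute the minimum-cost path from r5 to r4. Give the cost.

Checking several routes:
r5→r4: 17
r5→r2→r4: 13 + 19 = 32
r5→r1→r3→r4: 20 + 6 + 8 = 34
r5→r3→r4: 13 + 8 = 21
Best route has total 17.

17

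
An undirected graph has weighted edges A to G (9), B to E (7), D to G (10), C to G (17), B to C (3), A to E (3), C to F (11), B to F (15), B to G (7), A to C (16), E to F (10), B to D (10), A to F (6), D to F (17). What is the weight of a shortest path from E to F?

A few of the E→F routes:
E → A → F: 3 + 6 = 9
E → F: 10
E → B → C → F: 7 + 3 + 11 = 21
E → B → F: 7 + 15 = 22
Shortest: 9.

9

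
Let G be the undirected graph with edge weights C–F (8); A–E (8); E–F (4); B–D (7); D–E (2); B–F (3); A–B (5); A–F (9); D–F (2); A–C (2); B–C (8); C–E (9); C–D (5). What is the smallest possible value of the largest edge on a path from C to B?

5

Checking several routes:
C → D → F → B: max(5, 2, 3) = 5
C → D → B: max(5, 7) = 7
C → A → E → F → B: max(2, 8, 4, 3) = 8
C → A → E → F → D → B: max(2, 8, 4, 2, 7) = 8
C → D → E → F → B: max(5, 2, 4, 3) = 5
C → A → B: max(2, 5) = 5
The minimum achievable maximum is 5.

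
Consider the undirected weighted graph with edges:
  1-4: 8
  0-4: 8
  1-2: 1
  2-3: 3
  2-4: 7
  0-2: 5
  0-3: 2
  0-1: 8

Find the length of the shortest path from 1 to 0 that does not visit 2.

Candidate routes:
1-4-0: 8 + 8 = 16
1-0: 8
The minimum is 8.

8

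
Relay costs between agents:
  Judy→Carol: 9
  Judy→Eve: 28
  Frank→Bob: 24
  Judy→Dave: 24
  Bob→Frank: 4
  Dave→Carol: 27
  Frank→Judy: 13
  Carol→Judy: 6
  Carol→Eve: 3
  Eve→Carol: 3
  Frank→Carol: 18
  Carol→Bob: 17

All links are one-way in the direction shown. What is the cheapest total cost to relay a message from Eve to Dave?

33

Paths from Eve to Dave:
Eve → Carol → Bob → Frank → Judy → Dave: 3 + 17 + 4 + 13 + 24 = 61
Eve → Carol → Judy → Dave: 3 + 6 + 24 = 33
The minimum is 33.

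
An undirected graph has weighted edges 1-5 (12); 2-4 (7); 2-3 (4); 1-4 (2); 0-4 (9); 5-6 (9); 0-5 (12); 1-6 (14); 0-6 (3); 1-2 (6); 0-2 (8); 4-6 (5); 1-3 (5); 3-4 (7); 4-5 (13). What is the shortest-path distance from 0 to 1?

A few of the 0→1 routes:
0-4-1: 9 + 2 = 11
0-2-3-1: 8 + 4 + 5 = 17
0-6-1: 3 + 14 = 17
0-2-4-1: 8 + 7 + 2 = 17
0-6-4-1: 3 + 5 + 2 = 10
0-2-1: 8 + 6 = 14
Best route has total 10.

10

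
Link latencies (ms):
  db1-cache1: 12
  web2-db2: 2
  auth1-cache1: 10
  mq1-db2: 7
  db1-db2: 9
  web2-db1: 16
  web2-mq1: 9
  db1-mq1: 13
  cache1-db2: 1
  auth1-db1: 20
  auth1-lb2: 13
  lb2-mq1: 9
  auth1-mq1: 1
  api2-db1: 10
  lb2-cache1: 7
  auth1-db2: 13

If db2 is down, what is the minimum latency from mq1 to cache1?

Comparing a few candidate routes:
mq1 - lb2 - cache1: 9 + 7 = 16
mq1 - auth1 - lb2 - cache1: 1 + 13 + 7 = 21
mq1 - auth1 - cache1: 1 + 10 = 11
mq1 - db1 - cache1: 13 + 12 = 25
The minimum is 11 ms.

11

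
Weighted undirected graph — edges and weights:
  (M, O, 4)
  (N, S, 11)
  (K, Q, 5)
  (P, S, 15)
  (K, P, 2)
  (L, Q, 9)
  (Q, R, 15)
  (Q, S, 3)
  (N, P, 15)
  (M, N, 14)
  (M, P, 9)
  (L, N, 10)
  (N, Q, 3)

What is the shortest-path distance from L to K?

Comparing a few candidate routes:
L → Q → K: 9 + 5 = 14
L → Q → S → P → K: 9 + 3 + 15 + 2 = 29
L → N → Q → K: 10 + 3 + 5 = 18
L → N → P → K: 10 + 15 + 2 = 27
Best route has total 14.

14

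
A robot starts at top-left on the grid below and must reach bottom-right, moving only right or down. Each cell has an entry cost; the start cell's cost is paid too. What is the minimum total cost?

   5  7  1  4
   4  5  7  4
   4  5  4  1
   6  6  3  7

Take [0,0]→[0,1]→[0,2]→[0,3]→[1,3]→[2,3]→[3,3] for a total of 5 + 7 + 1 + 4 + 4 + 1 + 7 = 29.

29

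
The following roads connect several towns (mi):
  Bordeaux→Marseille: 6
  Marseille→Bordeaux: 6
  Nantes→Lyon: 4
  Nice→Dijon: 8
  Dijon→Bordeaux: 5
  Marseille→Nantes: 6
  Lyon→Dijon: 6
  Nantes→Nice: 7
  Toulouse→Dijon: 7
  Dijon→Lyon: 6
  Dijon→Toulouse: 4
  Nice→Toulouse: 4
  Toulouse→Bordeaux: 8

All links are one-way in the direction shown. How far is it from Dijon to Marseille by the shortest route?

Candidate routes:
Dijon → Bordeaux → Marseille: 5 + 6 = 11
Dijon → Toulouse → Bordeaux → Marseille: 4 + 8 + 6 = 18
Best route has total 11 mi.

11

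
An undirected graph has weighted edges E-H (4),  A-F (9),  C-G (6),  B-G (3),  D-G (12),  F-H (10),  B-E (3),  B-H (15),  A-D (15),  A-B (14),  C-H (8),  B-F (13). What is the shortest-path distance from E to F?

Checking several routes:
E→B→F: 3 + 13 = 16
E→B→A→F: 3 + 14 + 9 = 26
E→H→F: 4 + 10 = 14
Best route has total 14.

14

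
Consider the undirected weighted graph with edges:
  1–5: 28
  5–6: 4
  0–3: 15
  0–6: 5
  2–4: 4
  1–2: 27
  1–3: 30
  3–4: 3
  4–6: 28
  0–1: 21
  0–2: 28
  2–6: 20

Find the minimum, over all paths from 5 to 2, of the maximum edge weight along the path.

Comparing a few candidate routes:
5 -> 6 -> 2: max(4, 20) = 20
5 -> 6 -> 0 -> 2: max(4, 5, 28) = 28
5 -> 6 -> 0 -> 1 -> 2: max(4, 5, 21, 27) = 27
5 -> 6 -> 0 -> 3 -> 4 -> 2: max(4, 5, 15, 3, 4) = 15
Smallest bottleneck: 15.

15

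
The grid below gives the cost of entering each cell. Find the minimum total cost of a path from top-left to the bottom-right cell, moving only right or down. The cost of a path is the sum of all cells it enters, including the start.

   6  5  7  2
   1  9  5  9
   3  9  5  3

Cheapest: r0c0 r1c0 r2c0 r2c1 r2c2 r2c3
  6 + 1 + 3 + 9 + 5 + 3 = 27
For comparison, the top-then-right route costs 32.

27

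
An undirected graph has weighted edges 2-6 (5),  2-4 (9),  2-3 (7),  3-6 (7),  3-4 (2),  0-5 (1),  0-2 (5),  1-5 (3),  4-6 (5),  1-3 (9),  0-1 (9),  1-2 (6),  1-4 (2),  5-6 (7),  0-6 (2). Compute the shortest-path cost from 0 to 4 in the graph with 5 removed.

A few of the 0→4 routes:
0 → 6 → 4: 2 + 5 = 7
0 → 6 → 3 → 4: 2 + 7 + 2 = 11
0 → 1 → 4: 9 + 2 = 11
The minimum is 7.

7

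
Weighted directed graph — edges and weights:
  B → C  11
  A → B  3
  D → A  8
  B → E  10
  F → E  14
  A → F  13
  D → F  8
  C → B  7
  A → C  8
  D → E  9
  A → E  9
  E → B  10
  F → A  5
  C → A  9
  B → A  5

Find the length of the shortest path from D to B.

11

A few of the D→B routes:
D-E-B: 9 + 10 = 19
D-A-B: 8 + 3 = 11
D-F-A-B: 8 + 5 + 3 = 16
The minimum is 11.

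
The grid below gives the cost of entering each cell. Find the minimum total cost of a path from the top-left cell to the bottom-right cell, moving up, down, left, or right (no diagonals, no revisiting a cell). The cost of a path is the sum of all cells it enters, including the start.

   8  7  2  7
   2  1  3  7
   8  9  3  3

20

Take [0,0] [1,0] [1,1] [1,2] [2,2] [2,3] for a total of 8 + 2 + 1 + 3 + 3 + 3 = 20.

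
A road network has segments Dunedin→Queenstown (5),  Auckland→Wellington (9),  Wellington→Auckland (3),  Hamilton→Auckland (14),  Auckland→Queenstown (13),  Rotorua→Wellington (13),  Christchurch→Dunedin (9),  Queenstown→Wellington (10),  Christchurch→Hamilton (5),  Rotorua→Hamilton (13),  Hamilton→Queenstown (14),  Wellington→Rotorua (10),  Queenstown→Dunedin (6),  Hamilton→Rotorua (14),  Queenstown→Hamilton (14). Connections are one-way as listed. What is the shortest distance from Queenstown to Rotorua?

Routes from Queenstown to Rotorua:
Queenstown→Hamilton→Rotorua: 14 + 14 = 28
Queenstown→Wellington→Rotorua: 10 + 10 = 20
Queenstown→Hamilton→Auckland→Wellington→Rotorua: 14 + 14 + 9 + 10 = 47
Shortest: 20 km.

20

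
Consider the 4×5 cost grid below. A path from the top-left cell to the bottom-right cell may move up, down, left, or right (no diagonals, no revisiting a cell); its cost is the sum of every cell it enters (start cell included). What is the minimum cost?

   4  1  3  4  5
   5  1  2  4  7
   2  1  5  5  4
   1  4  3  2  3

Path r0c0→r0c1→r1c1→r2c1→r3c1→r3c2→r3c3→r3c4: 4 + 1 + 1 + 1 + 4 + 3 + 2 + 3 = 19.

19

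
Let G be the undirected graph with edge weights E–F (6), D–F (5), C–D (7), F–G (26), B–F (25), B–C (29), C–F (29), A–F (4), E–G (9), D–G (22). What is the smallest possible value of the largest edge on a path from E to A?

6

Paths from E to A:
E → G → F → A: max(9, 26, 4) = 26
E → F → A: max(6, 4) = 6
E → G → D → C → F → A: max(9, 22, 7, 29, 4) = 29
E → G → D → C → B → F → A: max(9, 22, 7, 29, 25, 4) = 29
E → G → D → F → A: max(9, 22, 5, 4) = 22
Best route has worst link 6.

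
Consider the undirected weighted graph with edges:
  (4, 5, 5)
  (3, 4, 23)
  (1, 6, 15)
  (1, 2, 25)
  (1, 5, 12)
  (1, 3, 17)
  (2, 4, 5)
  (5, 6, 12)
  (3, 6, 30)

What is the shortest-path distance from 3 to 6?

30

A few of the 3→6 routes:
3-4-5-6: 23 + 5 + 12 = 40
3-1-6: 17 + 15 = 32
3-6: 30
3-1-5-6: 17 + 12 + 12 = 41
Shortest: 30.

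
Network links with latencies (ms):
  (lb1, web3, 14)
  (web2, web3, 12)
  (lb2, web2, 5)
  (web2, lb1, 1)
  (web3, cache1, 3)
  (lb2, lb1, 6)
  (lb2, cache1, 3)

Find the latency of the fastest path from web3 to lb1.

12

Paths from web3 to lb1:
web3 - cache1 - lb2 - web2 - lb1: 3 + 3 + 5 + 1 = 12
web3 - cache1 - lb2 - lb1: 3 + 3 + 6 = 12
web3 - web2 - lb1: 12 + 1 = 13
web3 - lb1: 14
web3 - web2 - lb2 - lb1: 12 + 5 + 6 = 23
Best route has total 12 ms.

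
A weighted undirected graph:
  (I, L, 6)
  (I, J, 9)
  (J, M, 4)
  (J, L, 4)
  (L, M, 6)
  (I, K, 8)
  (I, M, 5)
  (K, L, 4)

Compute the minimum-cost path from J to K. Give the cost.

Some routes from J to K:
J→I→K: 9 + 8 = 17
J→M→I→K: 4 + 5 + 8 = 17
J→M→L→K: 4 + 6 + 4 = 14
J→L→K: 4 + 4 = 8
The minimum is 8.

8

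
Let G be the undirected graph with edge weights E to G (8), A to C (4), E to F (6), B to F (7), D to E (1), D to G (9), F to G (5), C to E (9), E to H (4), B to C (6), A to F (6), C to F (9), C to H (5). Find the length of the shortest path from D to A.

Some routes from D to A:
D -> G -> F -> A: 9 + 5 + 6 = 20
D -> E -> H -> C -> A: 1 + 4 + 5 + 4 = 14
D -> E -> F -> A: 1 + 6 + 6 = 13
D -> E -> C -> A: 1 + 9 + 4 = 14
D -> E -> G -> F -> A: 1 + 8 + 5 + 6 = 20
D -> E -> F -> C -> A: 1 + 6 + 9 + 4 = 20
Shortest: 13.

13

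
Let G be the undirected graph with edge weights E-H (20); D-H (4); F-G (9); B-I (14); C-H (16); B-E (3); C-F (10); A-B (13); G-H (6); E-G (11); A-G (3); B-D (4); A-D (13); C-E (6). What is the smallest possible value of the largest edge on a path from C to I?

14

Some routes from C to I:
C -> F -> G -> A -> D -> B -> I: max(10, 9, 3, 13, 4, 14) = 14
C -> F -> G -> H -> D -> B -> I: max(10, 9, 6, 4, 4, 14) = 14
C -> F -> G -> E -> B -> I: max(10, 9, 11, 3, 14) = 14
C -> F -> G -> A -> B -> I: max(10, 9, 3, 13, 14) = 14
The minimum achievable maximum is 14.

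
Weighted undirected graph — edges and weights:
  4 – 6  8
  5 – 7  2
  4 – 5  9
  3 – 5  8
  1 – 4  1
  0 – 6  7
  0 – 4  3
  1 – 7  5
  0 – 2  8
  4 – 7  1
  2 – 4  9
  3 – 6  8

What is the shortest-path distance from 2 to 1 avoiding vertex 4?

Routes from 2 to 1 avoiding 4:
2→0→6→3→5→7→1: 8 + 7 + 8 + 8 + 2 + 5 = 38
The minimum is 38.

38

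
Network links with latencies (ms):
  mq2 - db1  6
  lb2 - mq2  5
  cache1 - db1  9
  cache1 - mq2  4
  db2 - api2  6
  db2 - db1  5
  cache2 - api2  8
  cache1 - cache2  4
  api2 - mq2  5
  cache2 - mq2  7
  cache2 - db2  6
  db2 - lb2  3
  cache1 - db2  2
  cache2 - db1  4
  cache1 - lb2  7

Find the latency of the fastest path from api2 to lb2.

A few of the api2→lb2 routes:
api2-db2-cache1-mq2-lb2: 6 + 2 + 4 + 5 = 17
api2-mq2-lb2: 5 + 5 = 10
api2-db2-lb2: 6 + 3 = 9
api2-db2-cache1-lb2: 6 + 2 + 7 = 15
api2-mq2-cache1-lb2: 5 + 4 + 7 = 16
api2-mq2-cache1-db2-lb2: 5 + 4 + 2 + 3 = 14
Best route has total 9 ms.

9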